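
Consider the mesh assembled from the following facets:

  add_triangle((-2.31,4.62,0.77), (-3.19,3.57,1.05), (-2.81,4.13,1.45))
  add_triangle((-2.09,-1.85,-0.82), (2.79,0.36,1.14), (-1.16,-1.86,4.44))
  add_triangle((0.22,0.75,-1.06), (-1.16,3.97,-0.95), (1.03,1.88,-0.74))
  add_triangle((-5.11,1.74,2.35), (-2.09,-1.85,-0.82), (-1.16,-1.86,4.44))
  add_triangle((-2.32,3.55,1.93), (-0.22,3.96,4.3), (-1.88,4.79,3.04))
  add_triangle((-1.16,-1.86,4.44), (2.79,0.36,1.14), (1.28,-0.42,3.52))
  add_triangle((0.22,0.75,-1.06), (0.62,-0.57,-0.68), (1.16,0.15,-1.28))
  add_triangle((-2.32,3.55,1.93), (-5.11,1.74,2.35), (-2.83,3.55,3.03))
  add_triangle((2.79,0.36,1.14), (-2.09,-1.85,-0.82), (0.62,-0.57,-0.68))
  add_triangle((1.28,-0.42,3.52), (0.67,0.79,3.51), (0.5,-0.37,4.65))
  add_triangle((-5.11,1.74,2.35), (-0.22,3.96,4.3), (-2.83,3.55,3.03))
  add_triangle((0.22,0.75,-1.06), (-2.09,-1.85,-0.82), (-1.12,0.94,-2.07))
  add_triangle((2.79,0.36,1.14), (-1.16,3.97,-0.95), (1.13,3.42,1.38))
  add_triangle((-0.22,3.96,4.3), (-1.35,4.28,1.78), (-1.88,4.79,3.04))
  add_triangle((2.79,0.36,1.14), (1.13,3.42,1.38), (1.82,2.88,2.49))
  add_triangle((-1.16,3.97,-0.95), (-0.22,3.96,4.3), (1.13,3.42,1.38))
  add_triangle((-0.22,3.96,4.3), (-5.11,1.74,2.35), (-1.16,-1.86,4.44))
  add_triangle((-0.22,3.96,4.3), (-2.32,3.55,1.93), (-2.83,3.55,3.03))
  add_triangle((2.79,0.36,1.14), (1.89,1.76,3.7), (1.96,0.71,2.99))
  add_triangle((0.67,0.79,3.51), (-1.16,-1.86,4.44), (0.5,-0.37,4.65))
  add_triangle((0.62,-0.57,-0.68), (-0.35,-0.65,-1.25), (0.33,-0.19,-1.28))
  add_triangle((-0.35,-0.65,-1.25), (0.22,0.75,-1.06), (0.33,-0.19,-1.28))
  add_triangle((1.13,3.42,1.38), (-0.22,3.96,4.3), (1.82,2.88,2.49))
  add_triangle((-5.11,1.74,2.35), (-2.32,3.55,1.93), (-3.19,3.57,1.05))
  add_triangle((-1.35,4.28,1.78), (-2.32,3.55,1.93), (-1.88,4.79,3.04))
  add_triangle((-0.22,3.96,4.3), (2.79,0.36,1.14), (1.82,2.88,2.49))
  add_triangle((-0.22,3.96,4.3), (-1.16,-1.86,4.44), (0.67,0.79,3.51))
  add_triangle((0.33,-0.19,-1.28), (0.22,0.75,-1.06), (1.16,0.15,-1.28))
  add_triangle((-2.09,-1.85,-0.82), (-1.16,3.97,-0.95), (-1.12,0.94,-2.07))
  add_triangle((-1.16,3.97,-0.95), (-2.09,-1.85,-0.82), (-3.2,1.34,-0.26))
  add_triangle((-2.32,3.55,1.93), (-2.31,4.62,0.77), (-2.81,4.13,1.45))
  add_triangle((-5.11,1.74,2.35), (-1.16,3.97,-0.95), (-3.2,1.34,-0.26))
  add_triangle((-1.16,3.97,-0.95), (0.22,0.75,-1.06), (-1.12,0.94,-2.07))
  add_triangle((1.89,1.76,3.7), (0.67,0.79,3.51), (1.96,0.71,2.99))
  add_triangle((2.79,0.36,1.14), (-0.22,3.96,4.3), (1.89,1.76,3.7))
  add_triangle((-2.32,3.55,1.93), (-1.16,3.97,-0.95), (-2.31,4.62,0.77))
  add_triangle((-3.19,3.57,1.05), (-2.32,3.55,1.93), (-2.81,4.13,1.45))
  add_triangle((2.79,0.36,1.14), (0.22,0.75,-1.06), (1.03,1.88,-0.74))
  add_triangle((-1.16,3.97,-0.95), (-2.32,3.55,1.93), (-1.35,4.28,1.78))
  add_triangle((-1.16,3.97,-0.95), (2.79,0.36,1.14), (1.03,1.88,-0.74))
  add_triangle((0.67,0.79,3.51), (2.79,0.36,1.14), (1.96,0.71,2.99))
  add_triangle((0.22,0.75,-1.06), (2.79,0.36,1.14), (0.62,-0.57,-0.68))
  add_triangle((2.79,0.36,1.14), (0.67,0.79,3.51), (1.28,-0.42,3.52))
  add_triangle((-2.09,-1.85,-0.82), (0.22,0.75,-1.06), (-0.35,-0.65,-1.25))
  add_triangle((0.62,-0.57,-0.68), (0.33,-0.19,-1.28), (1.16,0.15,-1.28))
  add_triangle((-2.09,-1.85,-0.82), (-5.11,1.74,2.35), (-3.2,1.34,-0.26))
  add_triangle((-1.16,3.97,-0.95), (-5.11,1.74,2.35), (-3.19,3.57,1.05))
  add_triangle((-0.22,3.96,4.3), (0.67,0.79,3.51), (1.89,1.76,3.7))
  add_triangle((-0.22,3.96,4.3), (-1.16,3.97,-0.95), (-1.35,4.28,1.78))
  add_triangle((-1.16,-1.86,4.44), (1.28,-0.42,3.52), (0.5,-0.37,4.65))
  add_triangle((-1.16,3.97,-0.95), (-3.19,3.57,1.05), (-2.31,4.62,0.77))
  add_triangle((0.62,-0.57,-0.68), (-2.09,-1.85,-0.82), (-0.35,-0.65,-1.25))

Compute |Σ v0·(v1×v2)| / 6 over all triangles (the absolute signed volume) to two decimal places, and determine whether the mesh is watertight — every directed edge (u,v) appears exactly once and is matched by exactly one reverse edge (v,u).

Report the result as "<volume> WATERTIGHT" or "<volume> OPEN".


113.27 WATERTIGHT

Per-triangle v0·(v1×v2)/6:
  t1: +0.5630
  t2: +3.5840
  t3: +0.8358
  t4: +11.9435
  t5: +0.9778
  t6: +1.0464
  t7: -0.1022
  t8: +2.1620
  t9: +0.6961
  t10: +0.7788
  t11: +3.5295
  t12: +0.4558
  t13: +2.4838
  t14: +1.4678
  t15: +1.5293
  t16: +6.0302
  t17: +20.9898
  t18: +2.1890
  t19: +0.9211
  t20: +1.0153
  t21: +0.1113
  t22: +0.1354
  t23: +2.4944
  t24: +2.8060
  t25: +0.7778
  t26: +2.1608
  t27: +5.2550
  t28: +0.1645
  t29: +2.5052
  t30: +2.4520
  t31: +0.4481
  t32: +4.9560
  t33: +1.0286
  t34: +0.7279
  t35: +2.3349
  t36: +0.1738
  t37: +0.3448
  t38: +0.5446
  t39: +2.1972
  t40: +1.8371
  t41: -0.0283
  t42: +0.6607
  t43: +1.8610
  t44: +0.3510
  t45: +0.1153
  t46: +4.1577
  t47: +1.8683
  t48: +2.6366
  t49: +2.0839
  t50: +1.2302
  t51: +1.4545
  t52: +0.3242
Σ = +113.2676 → |volume| = 113.27

Directed edges: 156 total, each appears once with its reverse present → watertight.


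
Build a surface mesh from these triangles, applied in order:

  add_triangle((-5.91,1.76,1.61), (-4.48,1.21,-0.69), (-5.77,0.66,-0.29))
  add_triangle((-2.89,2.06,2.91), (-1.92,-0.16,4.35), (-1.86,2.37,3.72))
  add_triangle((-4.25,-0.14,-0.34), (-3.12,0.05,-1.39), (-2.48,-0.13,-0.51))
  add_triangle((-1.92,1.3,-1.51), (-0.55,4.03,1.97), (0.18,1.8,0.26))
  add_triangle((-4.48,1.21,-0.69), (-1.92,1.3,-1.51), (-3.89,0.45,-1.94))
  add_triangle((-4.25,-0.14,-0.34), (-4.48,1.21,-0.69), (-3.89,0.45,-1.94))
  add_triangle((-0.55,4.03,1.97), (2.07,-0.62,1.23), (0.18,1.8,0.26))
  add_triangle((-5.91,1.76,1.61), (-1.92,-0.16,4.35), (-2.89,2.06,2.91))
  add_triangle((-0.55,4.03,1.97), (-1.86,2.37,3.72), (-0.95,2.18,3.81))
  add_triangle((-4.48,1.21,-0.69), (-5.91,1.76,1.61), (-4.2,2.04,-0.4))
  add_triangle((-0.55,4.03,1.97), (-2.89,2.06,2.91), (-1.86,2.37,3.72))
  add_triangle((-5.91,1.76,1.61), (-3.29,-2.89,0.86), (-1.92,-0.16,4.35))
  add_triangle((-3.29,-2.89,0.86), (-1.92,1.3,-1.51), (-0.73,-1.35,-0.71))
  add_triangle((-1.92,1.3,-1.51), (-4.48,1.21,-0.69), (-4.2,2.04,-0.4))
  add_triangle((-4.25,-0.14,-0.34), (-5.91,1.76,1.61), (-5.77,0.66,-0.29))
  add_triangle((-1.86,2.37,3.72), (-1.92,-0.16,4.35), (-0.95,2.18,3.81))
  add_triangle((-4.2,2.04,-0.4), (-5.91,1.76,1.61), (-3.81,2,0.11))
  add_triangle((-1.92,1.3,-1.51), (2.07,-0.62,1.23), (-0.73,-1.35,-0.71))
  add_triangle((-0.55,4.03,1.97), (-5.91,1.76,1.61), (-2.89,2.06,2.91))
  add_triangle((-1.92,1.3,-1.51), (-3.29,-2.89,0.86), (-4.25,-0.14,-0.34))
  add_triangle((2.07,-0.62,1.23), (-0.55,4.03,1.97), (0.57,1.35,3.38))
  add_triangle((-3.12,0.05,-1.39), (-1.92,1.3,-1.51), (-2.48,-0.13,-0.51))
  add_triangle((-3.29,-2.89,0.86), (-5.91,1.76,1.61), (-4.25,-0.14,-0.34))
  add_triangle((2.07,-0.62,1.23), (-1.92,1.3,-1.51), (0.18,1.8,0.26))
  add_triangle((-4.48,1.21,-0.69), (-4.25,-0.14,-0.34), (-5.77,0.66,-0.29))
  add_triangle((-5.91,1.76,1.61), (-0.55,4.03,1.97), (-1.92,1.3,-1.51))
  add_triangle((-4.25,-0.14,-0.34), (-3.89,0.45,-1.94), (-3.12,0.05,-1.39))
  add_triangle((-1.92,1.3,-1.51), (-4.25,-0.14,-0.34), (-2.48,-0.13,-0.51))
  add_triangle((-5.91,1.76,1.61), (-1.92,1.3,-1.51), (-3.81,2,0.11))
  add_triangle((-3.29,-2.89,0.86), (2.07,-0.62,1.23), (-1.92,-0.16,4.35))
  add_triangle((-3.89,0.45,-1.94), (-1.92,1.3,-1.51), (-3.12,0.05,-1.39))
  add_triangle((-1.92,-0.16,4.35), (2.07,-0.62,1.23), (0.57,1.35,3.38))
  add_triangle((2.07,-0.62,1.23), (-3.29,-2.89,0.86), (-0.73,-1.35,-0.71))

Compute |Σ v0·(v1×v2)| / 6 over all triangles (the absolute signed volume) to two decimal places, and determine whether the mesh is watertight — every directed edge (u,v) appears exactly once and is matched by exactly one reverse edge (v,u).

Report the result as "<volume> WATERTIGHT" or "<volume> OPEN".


79.57 OPEN

Per-triangle v0·(v1×v2)/6:
  t1: +1.7638
  t2: +2.5755
  t3: +0.0727
  t4: +1.3389
  t5: +1.3269
  t6: +1.4305
  t7: +1.2650
  t8: +6.0511
  t9: +1.7097
  t10: +1.6740
  t11: +2.5244
  t12: +14.6134
  t13: +2.2571
  t14: +0.9651
  t15: +1.0165
  t16: +1.6966
  t17: +0.5949
  t18: +0.2689
  t19: +5.9334
  t20: +1.5879
  t21: +2.8506
  t22: -0.3348
  t23: +5.6589
  t24: +0.2744
  t25: +0.3647
  t26: +9.0479
  t27: +0.2907
  t28: -0.3473
  t29: -1.0674
  t30: +6.6275
  t31: -0.0046
  t32: +3.6521
  t33: +1.8927
Σ = +79.5718 → |volume| = 79.57

Directed edges: 99 total; 7 unmatched, e.g. (-0.95,2.18,3.81)→(-0.55,4.03,1.97) → open.


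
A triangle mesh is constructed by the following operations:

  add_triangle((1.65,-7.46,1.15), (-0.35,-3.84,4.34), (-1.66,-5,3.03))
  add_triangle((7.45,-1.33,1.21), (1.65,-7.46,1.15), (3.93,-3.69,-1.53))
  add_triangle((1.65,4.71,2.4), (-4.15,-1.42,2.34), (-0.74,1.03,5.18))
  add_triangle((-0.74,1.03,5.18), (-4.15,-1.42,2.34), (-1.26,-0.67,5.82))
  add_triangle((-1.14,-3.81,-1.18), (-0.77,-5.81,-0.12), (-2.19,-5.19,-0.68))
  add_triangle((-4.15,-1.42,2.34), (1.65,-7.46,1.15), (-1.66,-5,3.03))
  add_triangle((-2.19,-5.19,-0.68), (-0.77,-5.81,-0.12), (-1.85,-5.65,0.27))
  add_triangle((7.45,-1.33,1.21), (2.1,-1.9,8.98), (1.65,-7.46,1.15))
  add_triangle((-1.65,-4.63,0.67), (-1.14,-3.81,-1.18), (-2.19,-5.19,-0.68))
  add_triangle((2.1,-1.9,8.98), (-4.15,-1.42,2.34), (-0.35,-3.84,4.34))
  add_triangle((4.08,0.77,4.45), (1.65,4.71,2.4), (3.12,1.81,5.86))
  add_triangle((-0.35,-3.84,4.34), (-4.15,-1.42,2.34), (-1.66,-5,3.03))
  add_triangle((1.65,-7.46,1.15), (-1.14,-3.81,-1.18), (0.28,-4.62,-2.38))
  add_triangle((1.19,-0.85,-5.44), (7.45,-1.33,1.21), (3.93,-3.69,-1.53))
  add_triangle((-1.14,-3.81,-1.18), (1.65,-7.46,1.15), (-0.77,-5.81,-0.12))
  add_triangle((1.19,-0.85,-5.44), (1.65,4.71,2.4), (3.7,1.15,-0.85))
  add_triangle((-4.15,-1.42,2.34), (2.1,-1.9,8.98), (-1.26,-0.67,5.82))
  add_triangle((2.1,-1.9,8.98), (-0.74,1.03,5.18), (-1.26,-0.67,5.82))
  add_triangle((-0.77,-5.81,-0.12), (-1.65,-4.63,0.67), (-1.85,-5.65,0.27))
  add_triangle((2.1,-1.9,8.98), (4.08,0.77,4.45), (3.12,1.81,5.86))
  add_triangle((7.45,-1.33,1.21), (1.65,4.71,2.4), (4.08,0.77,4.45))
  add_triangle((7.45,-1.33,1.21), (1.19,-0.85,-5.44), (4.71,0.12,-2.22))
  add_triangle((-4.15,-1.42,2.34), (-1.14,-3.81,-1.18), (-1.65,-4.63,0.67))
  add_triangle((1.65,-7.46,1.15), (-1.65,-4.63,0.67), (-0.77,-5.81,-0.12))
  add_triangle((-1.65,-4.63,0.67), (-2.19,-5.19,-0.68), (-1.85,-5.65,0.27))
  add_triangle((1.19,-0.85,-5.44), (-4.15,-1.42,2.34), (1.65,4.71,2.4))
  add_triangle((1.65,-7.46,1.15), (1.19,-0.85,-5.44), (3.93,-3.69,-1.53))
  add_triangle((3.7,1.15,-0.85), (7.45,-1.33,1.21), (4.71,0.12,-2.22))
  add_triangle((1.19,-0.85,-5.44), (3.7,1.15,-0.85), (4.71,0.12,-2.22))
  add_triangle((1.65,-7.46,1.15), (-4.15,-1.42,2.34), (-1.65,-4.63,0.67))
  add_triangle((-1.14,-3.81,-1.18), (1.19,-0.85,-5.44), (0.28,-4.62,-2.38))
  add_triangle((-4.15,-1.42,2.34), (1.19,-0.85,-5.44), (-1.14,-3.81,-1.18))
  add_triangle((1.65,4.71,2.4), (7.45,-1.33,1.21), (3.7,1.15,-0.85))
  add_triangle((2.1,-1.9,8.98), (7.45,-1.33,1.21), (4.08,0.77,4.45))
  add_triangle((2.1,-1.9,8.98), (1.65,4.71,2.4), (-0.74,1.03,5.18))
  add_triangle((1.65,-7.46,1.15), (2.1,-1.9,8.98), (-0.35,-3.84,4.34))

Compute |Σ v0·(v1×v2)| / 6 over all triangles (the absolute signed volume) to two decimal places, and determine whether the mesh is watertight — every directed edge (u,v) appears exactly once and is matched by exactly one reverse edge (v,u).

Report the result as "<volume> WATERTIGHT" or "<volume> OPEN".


398.66 OPEN

Per-triangle v0·(v1×v2)/6:
  t1: +9.5204
  t2: +22.5643
  t3: +10.7001
  t4: +5.3219
  t5: +1.2497
  t6: +5.2451
  t7: +1.1733
  t8: +75.1910
  t9: -0.6953
  t10: +18.6509
  t11: +6.8506
  t12: +7.3109
  t13: +5.9926
  t14: +19.1863
  t15: +2.0120
  t16: +11.2820
  t17: +7.5750
  t18: +6.7002
  t19: +0.4283
  t20: +9.3917
  t21: +19.5680
  t22: +9.0838
  t23: +4.5097
  t24: +3.2650
  t25: +0.3244
  t26: +10.7780
  t27: +18.9538
  t28: +4.9794
  t29: +3.4258
  t30: +7.2949
  t31: +4.5941
  t32: +9.6958
  t33: +13.8091
  t34: +23.2445
  t35: +18.7030
  t36: +20.7817
Σ = +398.6622 → |volume| = 398.66

Directed edges: 108 total; 6 unmatched, e.g. (1.65,4.71,2.4)→(3.12,1.81,5.86) → open.


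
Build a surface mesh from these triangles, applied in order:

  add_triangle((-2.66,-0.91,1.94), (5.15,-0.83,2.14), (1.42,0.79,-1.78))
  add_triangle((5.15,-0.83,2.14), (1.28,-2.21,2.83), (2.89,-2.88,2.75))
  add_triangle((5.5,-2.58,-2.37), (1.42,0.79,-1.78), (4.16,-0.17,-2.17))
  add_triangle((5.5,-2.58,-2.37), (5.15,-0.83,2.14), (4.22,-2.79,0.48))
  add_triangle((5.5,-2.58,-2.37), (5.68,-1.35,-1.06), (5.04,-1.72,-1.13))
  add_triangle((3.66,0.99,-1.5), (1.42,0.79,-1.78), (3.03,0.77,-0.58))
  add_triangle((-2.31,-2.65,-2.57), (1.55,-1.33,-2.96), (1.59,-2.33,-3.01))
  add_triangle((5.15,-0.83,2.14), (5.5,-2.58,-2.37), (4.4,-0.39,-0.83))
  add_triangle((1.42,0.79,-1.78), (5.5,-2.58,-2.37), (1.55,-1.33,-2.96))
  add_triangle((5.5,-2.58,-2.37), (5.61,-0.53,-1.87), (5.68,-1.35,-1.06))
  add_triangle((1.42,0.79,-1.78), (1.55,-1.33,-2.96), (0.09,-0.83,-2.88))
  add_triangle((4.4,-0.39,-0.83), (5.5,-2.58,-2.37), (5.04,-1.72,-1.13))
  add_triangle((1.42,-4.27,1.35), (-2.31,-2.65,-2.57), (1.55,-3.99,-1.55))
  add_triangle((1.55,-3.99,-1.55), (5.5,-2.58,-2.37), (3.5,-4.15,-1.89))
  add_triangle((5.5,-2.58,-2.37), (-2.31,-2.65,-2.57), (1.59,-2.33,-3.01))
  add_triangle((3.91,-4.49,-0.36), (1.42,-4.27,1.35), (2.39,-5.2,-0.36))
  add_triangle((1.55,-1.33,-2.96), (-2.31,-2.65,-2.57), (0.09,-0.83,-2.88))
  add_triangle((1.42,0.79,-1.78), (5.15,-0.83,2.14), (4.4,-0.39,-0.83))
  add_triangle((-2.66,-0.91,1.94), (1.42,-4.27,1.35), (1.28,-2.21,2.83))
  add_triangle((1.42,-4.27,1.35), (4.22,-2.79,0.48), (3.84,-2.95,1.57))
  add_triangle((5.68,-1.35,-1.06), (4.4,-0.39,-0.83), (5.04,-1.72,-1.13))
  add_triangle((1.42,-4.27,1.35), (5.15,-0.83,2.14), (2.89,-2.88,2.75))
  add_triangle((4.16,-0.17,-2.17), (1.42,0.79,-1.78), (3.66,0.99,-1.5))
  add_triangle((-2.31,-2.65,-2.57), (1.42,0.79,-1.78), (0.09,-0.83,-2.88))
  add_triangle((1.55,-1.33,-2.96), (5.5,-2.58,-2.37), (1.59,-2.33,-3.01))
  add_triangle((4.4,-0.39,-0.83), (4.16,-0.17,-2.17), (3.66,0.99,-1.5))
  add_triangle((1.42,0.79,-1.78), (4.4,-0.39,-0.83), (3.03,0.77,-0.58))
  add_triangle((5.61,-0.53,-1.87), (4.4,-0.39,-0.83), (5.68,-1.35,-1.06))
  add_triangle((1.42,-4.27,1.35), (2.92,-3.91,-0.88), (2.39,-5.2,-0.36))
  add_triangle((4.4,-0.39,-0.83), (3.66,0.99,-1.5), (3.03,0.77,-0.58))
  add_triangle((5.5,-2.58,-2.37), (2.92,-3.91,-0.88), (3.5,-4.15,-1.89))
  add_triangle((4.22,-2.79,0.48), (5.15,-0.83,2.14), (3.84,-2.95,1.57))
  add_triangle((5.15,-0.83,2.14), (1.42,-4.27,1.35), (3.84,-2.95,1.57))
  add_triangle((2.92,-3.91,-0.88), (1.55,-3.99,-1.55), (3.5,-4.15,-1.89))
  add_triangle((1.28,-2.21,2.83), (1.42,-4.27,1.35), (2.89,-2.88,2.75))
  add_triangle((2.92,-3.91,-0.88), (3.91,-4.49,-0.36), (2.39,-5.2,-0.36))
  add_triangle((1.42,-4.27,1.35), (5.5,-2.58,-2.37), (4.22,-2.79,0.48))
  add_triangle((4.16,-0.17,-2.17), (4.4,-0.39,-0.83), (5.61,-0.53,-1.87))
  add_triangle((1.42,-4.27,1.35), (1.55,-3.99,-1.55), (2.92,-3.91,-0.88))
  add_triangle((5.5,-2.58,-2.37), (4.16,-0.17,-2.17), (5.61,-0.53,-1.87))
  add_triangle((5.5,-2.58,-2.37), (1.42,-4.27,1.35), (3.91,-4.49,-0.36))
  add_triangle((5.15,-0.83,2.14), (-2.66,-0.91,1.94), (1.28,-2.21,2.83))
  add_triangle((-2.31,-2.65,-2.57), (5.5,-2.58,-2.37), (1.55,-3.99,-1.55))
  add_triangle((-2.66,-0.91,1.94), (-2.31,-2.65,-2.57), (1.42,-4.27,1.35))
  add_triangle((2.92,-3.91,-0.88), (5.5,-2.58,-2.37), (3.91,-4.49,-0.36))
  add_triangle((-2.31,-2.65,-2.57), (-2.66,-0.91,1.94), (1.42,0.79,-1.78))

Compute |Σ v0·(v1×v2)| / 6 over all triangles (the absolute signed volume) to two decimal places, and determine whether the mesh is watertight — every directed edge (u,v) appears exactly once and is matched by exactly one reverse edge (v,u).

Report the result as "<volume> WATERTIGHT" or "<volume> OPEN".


Per-triangle v0·(v1×v2)/6:
  t1: -0.0601
  t2: +2.0980
  t3: +1.4037
  t4: +6.5796
  t5: +0.4358
  t6: +0.1276
  t7: +1.7732
  t8: +5.1396
  t9: +3.7050
  t10: +2.0135
  t11: +1.2239
  t12: -0.9691
  t13: +6.9263
  t14: +0.8861
  t15: +2.7793
  t16: +2.6101
  t17: +1.8830
  t18: +1.6756
  t19: +5.1345
  t20: +2.3113
  t21: -0.1220
  t22: +3.7985
  t23: +1.0617
  t24: +0.2446
  t25: +2.0436
  t26: +1.2173
  t27: -1.1460
  t28: +0.5042
  t29: -1.3150
  t30: +0.6085
  t31: +1.7588
  t32: +2.5018
  t33: +1.6095
  t34: +1.0610
  t35: +2.2172
  t36: +0.9271
  t37: +6.1355
  t38: +0.1516
  t39: +2.9048
  t40: +1.6210
  t41: +0.3995
  t42: +2.5968
  t43: +7.6452
  t44: +10.9376
  t45: +2.1641
  t46: +1.1875
Σ = +100.3914 → |volume| = 100.39

Directed edges: 138 total, each appears once with its reverse present → watertight.

100.39 WATERTIGHT


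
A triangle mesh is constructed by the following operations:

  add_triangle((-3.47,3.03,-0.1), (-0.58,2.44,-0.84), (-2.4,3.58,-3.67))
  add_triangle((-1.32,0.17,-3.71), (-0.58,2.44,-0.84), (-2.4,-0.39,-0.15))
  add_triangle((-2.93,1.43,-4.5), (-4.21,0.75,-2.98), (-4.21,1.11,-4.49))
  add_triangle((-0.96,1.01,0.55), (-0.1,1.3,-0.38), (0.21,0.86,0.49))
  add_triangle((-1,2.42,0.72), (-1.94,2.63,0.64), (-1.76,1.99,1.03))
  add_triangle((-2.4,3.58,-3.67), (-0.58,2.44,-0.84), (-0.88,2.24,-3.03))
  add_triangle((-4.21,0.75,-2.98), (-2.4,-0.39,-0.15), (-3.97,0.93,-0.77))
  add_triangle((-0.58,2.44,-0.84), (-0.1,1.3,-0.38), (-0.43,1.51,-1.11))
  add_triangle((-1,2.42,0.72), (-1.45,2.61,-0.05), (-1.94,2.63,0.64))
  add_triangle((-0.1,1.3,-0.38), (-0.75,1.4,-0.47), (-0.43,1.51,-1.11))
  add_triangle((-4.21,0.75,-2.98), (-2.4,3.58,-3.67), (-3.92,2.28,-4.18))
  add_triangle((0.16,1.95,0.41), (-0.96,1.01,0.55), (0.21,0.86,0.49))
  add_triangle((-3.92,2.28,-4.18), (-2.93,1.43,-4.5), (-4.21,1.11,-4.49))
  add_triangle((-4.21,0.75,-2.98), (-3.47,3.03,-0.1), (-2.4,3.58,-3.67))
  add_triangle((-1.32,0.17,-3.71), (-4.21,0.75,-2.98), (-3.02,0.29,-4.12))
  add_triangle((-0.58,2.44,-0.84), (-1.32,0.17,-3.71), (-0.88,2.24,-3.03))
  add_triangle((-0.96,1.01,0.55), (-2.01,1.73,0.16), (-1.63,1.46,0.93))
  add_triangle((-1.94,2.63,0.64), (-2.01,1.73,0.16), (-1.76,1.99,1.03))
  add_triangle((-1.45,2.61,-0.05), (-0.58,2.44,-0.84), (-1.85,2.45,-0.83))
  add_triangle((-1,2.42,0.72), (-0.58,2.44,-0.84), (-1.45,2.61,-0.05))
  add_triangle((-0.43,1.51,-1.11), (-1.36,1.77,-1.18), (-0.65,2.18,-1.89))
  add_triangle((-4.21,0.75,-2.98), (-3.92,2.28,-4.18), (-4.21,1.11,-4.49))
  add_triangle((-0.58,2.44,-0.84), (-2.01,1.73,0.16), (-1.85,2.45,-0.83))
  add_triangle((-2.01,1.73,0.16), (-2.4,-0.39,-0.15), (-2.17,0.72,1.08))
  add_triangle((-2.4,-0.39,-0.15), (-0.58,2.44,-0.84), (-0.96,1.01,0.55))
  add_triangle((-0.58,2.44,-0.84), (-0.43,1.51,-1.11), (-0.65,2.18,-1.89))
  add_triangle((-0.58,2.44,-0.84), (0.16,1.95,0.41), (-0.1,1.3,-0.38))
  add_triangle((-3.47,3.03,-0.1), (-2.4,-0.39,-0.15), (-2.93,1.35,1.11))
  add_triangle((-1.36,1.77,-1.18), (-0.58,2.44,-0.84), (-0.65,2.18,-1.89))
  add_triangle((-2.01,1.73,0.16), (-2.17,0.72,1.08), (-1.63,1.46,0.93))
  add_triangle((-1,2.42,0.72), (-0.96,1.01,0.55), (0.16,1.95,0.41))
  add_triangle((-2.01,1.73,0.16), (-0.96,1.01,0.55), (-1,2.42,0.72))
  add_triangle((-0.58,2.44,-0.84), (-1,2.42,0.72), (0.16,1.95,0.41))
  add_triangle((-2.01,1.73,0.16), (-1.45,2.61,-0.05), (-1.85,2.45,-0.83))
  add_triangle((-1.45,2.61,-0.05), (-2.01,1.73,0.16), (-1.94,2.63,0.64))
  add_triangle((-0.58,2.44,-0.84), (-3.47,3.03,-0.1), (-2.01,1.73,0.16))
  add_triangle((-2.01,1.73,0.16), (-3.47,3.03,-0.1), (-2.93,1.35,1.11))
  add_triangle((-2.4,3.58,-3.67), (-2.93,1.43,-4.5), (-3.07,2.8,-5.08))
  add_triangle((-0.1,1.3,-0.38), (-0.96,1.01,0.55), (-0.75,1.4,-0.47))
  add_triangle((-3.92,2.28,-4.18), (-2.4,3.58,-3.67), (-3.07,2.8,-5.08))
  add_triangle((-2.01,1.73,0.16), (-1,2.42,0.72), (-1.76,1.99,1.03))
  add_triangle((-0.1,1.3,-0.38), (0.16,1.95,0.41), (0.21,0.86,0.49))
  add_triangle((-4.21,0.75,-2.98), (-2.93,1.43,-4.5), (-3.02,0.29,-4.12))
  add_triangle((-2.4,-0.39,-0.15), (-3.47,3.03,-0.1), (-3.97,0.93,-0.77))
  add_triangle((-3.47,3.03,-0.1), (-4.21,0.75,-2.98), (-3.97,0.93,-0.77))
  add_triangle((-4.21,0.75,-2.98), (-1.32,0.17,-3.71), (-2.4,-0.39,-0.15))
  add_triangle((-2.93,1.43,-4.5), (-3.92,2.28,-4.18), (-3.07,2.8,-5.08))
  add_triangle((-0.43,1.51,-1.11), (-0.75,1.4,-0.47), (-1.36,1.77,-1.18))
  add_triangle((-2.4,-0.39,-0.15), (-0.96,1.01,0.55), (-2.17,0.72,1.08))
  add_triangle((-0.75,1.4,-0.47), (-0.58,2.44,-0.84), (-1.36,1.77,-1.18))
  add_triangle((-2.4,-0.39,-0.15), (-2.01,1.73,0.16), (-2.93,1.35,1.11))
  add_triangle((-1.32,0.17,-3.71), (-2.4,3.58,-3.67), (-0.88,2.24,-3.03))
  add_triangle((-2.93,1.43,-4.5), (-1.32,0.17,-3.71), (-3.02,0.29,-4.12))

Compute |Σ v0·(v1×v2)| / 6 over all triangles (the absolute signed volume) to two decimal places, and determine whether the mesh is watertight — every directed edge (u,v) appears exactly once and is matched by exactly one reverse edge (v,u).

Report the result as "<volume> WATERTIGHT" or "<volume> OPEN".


29.34 OPEN

Per-triangle v0·(v1×v2)/6:
  t1: +3.3198
  t2: -3.5536
  t3: -0.3493
  t4: -0.1923
  t5: +0.2046
  t6: +1.0784
  t7: +1.4124
  t8: +0.0482
  t9: +0.2631
  t10: -0.0889
  t11: +0.9208
  t12: +0.1201
  t13: +1.2030
  t14: +8.5477
  t15: -0.3924
  t16: -0.6594
  t17: +0.0402
  t18: +0.2090
  t19: +0.4329
  t20: +0.3774
  t21: -0.0628
  t22: +1.3208
  t23: -0.3808
  t24: +0.8775
  t25: -0.9932
  t26: -0.0013
  t27: +0.0748
  t28: +1.7736
  t29: +0.4047
  t30: +0.3250
  t31: +0.0599
  t32: +0.2080
  t33: +0.5806
  t34: +0.3984
  t35: +0.2748
  t36: +0.2317
  t37: +0.1349
  t38: -0.4395
  t39: -0.1292
  t40: +1.8414
  t41: -0.3629
  t42: +0.0088
  t43: +1.6852
  t44: +0.8239
  t45: +3.0842
  t46: +1.6631
  t47: +1.2353
  t48: -0.1097
  t49: -0.3052
  t50: +0.1014
  t51: -0.8552
  t52: +1.8395
  t53: +1.0929
Σ = +29.3421 → |volume| = 29.34

Directed edges: 159 total; 9 unmatched, e.g. (-1.63,1.46,0.93)→(-0.96,1.01,0.55) → open.


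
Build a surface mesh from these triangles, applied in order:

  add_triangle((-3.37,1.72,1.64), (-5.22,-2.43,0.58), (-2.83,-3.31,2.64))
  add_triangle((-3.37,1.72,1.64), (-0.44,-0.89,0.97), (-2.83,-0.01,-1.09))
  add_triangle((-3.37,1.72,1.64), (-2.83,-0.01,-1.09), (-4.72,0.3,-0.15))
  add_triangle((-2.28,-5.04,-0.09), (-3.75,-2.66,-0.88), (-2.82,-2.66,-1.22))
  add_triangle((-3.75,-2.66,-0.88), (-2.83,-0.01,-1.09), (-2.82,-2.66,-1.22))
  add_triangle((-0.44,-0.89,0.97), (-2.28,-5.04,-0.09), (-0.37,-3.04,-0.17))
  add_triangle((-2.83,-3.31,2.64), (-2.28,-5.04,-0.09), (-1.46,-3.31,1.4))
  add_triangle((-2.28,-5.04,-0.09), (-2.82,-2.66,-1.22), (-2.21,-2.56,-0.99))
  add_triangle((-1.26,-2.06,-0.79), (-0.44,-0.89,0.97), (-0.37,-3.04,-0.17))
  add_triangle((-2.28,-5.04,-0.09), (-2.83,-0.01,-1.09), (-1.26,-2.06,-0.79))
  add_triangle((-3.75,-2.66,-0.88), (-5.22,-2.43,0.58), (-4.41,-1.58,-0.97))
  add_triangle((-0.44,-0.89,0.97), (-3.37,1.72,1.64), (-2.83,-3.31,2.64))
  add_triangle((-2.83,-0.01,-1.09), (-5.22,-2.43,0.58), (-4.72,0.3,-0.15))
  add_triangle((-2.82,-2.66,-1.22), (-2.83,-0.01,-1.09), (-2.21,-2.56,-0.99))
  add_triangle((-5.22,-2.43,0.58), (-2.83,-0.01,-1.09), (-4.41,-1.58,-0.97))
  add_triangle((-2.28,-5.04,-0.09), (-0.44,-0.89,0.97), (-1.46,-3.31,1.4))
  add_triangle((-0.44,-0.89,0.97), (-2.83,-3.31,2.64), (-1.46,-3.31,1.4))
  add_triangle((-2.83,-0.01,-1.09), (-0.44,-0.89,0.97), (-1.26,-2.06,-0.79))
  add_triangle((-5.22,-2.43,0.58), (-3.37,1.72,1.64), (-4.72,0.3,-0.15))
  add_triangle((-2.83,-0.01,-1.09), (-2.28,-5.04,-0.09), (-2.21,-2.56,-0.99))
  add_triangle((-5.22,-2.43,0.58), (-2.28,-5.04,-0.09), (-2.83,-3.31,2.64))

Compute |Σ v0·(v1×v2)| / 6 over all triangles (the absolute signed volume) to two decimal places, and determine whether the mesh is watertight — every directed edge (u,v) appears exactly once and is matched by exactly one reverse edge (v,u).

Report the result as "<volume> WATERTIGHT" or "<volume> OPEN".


30.96 OPEN

Per-triangle v0·(v1×v2)/6:
  t1: +8.8479
  t2: -2.1620
  t3: +0.9237
  t4: +1.3777
  t5: +0.8725
  t6: +0.8289
  t7: +1.7181
  t8: +0.2463
  t9: -0.6349
  t10: +1.4873
  t11: +1.6949
  t12: +1.2279
  t13: +2.2841
  t14: +0.0124
  t15: +1.0828
  t16: -0.0768
  t17: +0.4162
  t18: -1.2324
  t19: +4.6793
  t20: -1.2782
  t21: +8.6449
Σ = +30.9605 → |volume| = 30.96

Directed edges: 63 total; 9 unmatched, e.g. (-2.28,-5.04,-0.09)→(-3.75,-2.66,-0.88) → open.


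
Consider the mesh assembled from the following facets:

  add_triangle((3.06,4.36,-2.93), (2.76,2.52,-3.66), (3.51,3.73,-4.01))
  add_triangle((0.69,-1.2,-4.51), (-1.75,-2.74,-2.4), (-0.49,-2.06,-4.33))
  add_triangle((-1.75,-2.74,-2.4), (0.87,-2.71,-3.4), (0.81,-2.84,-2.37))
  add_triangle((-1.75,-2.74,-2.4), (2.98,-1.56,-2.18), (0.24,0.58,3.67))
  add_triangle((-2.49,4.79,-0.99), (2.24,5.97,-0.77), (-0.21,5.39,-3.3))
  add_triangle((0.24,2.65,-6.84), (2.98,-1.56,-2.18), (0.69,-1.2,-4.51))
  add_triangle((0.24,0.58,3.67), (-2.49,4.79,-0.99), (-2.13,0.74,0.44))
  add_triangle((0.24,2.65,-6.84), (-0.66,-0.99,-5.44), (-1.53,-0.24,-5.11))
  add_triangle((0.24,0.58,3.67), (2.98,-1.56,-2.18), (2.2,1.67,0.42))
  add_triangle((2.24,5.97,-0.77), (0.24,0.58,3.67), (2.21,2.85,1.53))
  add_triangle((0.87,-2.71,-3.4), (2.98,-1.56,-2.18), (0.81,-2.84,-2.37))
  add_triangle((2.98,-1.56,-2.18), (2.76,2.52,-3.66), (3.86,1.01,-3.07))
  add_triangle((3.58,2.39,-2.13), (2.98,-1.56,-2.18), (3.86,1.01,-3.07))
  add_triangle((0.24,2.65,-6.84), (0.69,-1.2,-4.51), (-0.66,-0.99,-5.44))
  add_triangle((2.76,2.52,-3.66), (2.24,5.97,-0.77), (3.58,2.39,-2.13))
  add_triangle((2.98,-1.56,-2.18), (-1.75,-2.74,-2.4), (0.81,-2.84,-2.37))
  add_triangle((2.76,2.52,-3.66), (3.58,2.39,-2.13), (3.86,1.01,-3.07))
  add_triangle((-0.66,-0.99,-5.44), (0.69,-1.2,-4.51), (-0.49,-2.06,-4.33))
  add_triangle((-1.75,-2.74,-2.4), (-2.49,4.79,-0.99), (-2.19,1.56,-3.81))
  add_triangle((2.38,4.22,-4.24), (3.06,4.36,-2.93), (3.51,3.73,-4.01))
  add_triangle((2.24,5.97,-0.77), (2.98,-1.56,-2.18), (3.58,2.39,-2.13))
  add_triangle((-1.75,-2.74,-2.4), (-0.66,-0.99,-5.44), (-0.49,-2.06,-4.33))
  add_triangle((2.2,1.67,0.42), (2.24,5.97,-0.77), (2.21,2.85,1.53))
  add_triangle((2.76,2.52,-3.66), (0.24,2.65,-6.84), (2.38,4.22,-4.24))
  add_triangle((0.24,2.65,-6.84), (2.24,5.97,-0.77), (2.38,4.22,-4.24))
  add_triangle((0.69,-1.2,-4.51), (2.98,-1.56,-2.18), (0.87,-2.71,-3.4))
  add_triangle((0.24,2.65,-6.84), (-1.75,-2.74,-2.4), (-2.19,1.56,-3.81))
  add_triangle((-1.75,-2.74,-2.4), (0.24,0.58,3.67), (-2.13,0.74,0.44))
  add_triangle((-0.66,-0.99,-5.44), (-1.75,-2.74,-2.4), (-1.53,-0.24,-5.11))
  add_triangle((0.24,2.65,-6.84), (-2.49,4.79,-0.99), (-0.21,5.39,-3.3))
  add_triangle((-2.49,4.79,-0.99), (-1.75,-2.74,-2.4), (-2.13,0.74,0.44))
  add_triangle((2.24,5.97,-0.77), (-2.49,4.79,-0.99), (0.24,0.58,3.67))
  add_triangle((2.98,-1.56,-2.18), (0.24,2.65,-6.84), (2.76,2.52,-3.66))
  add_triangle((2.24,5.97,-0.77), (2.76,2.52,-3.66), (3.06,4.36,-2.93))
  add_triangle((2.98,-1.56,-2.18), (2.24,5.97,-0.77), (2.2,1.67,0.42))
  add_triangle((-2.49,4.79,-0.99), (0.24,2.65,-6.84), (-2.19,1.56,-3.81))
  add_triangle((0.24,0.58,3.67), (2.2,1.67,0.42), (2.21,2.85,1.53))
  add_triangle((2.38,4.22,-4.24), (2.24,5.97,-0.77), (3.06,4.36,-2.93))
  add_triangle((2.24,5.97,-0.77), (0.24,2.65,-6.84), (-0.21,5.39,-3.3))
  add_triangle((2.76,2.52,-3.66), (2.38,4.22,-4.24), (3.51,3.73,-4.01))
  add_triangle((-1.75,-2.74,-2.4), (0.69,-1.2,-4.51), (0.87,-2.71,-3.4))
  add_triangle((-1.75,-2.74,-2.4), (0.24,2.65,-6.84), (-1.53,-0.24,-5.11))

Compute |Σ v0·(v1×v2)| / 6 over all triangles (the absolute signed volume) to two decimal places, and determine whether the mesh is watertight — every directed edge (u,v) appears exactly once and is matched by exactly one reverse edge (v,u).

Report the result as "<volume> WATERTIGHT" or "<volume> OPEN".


184.02 WATERTIGHT

Per-triangle v0·(v1×v2)/6:
  t1: -0.1919
  t2: +0.3756
  t3: +1.3694
  t4: +5.6933
  t5: +10.2849
  t6: +8.2979
  t7: +5.5370
  t8: +3.8828
  t9: +4.6781
  t10: +4.2079
  t11: +1.3258
  t12: +1.9851
  t13: +1.2574
  t14: +4.7366
  t15: +5.6149
  t16: -1.1884
  t17: +2.1992
  t18: +1.4147
  t19: +5.5724
  t20: +1.5458
  t21: +0.1052
  t22: +1.7562
  t23: +2.2496
  t24: +4.9288
  t25: +7.9245
  t26: +3.3336
  t27: +9.8968
  t28: +3.7705
  t29: +2.8130
  t30: +10.1971
  t31: +5.6357
  t32: +15.9664
  t33: +10.8614
  t34: -0.4510
  t35: +5.9819
  t36: +11.4312
  t37: +1.3963
  t38: +3.3600
  t39: +12.4789
  t40: +0.8688
  t41: +3.4256
  t42: -2.5095
Σ = +184.0196 → |volume| = 184.02

Directed edges: 126 total, each appears once with its reverse present → watertight.


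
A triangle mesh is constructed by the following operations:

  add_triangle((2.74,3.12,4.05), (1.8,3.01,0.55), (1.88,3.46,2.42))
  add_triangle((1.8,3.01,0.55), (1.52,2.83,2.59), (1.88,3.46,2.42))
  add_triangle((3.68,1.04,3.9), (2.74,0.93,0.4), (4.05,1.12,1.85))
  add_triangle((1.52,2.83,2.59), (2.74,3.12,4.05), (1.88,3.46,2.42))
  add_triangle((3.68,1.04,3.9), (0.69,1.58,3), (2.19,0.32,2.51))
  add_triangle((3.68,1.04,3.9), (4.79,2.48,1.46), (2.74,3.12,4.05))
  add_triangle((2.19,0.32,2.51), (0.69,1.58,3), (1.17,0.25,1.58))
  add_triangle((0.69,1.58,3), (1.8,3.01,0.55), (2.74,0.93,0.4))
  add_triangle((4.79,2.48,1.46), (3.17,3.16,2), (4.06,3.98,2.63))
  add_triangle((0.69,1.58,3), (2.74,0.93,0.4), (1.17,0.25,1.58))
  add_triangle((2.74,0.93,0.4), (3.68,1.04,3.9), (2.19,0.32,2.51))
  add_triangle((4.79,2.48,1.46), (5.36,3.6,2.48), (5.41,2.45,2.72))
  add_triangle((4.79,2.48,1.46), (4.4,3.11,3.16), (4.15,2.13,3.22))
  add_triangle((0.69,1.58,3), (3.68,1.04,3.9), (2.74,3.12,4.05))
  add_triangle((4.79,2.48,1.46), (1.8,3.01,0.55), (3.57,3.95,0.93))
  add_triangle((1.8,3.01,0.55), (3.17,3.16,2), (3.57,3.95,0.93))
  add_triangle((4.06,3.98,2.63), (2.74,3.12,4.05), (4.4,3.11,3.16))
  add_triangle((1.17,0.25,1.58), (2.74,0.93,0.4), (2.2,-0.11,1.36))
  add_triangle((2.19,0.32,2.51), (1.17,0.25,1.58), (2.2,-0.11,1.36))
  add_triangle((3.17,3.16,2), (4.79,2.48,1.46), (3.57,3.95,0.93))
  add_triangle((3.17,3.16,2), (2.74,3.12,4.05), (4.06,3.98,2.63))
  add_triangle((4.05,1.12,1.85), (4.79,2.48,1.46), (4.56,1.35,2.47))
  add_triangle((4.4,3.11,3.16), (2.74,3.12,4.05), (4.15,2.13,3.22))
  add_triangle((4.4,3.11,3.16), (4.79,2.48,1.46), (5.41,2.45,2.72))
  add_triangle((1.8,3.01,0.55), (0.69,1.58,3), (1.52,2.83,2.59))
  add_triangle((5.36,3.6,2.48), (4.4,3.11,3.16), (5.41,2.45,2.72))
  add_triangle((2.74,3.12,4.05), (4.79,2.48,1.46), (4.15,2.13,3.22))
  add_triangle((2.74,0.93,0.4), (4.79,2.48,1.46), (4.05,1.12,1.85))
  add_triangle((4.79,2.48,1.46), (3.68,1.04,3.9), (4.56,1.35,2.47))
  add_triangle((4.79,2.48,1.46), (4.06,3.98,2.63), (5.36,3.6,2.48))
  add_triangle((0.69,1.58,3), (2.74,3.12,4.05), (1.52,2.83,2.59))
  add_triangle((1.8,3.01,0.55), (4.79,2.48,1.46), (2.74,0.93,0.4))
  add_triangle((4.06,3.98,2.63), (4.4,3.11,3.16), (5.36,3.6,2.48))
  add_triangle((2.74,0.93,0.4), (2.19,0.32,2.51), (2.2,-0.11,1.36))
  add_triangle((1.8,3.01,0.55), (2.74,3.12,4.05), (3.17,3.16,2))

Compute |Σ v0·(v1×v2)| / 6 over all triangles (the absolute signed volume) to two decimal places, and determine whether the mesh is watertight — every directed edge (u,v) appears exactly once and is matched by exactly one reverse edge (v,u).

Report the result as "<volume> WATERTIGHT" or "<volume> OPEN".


19.40 OPEN

Per-triangle v0·(v1×v2)/6:
  t1: +1.1142
  t2: -0.0421
  t3: -0.2709
  t4: +0.3869
  t5: +0.5766
  t6: +5.9945
  t7: +0.0653
  t8: -2.9998
  t9: +0.1385
  t10: -1.0609
  t11: +0.4410
  t12: +0.9424
  t13: +1.3255
  t14: +2.2903
  t15: -0.2646
  t16: +0.7283
  t17: +1.9434
  t18: -0.4815
  t19: +0.0041
  t20: +1.9262
  t21: +0.0965
  t22: +0.3456
  t23: +1.4344
  t24: -1.2210
  t25: +0.0306
  t26: +1.2186
  t27: -2.7034
  t28: +0.5795
  t29: +1.4961
  t30: +0.3517
  t31: +0.8694
  t32: +0.7214
  t33: +1.1546
  t34: +0.6561
  t35: +1.6112
Σ = +19.3989 → |volume| = 19.40

Directed edges: 105 total; 3 unmatched, e.g. (4.05,1.12,1.85)→(3.68,1.04,3.9) → open.


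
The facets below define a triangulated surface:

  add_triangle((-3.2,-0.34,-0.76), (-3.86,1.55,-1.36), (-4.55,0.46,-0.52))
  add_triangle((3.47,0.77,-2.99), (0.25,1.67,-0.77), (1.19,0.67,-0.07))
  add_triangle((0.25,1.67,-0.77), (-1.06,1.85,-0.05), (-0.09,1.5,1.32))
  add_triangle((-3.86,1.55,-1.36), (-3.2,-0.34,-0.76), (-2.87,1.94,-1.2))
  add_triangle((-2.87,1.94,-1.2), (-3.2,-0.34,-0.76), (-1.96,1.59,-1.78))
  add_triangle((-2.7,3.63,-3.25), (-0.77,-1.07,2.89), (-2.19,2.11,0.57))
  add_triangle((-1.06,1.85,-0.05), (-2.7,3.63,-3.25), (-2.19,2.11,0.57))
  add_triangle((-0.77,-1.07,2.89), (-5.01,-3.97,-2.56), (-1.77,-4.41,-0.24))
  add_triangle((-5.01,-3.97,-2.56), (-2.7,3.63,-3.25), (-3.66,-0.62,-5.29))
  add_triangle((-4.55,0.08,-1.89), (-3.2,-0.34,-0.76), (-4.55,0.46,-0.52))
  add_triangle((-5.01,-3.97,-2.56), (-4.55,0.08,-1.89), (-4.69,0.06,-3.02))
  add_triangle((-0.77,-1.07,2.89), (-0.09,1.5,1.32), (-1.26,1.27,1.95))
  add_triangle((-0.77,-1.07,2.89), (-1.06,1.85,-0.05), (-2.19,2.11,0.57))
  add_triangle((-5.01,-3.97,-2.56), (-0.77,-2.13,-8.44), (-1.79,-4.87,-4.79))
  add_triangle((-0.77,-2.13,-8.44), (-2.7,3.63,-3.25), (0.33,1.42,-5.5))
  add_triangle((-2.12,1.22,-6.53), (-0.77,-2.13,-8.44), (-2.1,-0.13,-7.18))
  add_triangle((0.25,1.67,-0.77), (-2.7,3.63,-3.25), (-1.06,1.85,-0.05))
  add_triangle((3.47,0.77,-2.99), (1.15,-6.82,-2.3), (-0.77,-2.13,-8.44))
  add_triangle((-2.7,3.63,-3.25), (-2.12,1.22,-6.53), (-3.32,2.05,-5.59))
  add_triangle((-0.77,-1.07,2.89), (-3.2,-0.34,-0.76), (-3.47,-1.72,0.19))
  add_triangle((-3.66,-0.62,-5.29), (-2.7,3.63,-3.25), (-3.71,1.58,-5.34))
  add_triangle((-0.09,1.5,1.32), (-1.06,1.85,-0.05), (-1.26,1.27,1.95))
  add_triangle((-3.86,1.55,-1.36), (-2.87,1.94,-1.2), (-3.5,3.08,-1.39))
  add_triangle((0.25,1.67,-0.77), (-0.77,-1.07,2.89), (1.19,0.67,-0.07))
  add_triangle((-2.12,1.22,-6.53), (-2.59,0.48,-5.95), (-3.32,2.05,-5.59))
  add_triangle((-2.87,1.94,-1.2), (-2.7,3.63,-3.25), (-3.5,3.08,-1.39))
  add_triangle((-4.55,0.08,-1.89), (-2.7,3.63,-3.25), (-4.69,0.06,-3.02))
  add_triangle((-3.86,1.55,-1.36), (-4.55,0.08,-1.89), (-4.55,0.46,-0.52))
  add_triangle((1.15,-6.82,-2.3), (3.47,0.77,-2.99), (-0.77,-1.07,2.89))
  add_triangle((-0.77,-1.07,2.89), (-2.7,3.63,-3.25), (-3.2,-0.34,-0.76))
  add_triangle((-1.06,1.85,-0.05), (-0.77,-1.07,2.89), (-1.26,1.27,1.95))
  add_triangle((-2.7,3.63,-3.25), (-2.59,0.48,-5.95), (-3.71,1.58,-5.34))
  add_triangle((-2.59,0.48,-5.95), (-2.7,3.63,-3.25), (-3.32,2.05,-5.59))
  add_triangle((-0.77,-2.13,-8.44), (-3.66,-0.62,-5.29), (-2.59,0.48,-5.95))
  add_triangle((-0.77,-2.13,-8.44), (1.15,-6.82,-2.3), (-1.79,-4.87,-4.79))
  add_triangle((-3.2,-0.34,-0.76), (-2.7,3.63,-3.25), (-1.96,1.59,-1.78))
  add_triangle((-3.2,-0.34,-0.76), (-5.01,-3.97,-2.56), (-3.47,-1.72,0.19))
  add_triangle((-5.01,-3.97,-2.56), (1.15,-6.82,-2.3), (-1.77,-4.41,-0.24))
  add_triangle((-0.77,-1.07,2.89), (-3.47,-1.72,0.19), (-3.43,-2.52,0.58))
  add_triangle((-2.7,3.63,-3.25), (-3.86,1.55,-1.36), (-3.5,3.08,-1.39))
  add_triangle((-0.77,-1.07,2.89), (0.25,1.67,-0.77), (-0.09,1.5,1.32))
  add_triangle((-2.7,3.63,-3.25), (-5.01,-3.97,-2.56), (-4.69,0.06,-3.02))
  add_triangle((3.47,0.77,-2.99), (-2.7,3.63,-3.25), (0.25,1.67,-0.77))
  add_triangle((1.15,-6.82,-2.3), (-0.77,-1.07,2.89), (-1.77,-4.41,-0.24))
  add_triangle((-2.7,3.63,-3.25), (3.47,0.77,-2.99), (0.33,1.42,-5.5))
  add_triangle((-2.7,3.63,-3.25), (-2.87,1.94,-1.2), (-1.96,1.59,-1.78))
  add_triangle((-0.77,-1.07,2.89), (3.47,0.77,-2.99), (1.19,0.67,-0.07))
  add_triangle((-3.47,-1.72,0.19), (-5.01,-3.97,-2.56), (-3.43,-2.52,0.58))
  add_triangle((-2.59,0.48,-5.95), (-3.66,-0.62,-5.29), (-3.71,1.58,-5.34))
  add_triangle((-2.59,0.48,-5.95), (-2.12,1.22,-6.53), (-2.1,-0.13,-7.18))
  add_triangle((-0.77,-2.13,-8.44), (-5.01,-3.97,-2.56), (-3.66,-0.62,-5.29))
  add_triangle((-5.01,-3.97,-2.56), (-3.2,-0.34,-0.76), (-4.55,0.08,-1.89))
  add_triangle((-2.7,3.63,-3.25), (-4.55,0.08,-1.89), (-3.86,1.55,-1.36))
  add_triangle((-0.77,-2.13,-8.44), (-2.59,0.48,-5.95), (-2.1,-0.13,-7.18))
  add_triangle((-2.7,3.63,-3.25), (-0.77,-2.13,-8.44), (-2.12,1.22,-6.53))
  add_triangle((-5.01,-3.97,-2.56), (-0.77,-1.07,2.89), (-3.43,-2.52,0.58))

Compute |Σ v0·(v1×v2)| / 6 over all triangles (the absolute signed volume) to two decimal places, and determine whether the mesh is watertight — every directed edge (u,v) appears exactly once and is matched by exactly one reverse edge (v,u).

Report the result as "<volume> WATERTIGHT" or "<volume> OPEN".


230.65 OPEN

Per-triangle v0·(v1×v2)/6:
  t1: -0.8091
  t2: +1.0223
  t3: +0.6783
  t4: -0.0112
  t5: -1.0767
  t6: +1.6043
  t7: +1.0733
  t8: +7.9903
  t9: +12.9140
  t10: +0.5757
  t11: +3.2903
  t12: +0.9604
  t13: +0.5980
  t14: +18.2726
  t15: +14.7006
  t16: +2.2229
  t17: +1.3115
  t18: +35.7666
  t19: +3.1515
  t20: +1.6801
  t21: +0.8235
  t22: +0.6941
  t23: -0.1239
  t24: +0.7675
  t25: +1.7552
  t26: -0.7879
  t27: +2.9482
  t28: +1.4697
  t29: +9.7912
  t30: +5.0443
  t31: +0.3766
  t32: +3.1626
  t33: -0.9233
  t34: +6.7977
  t35: +18.8784
  t36: +0.2440
  t37: +2.8468
  t38: +11.5407
  t39: +1.1941
  t40: +2.2195
  t41: -0.1316
  t42: +2.8940
  t43: +3.8506
  t44: +7.9407
  t45: +8.4132
  t46: -0.5602
  t47: +1.0195
  t48: +1.6810
  t49: +2.9850
  t50: +1.2130
  t51: +19.6606
  t52: +1.8957
  t53: +3.0535
  t54: +0.8159
  t55: -0.1546
  t56: +1.4385
Σ = +230.6494 → |volume| = 230.65

Directed edges: 168 total; 6 unmatched, e.g. (-1.79,-4.87,-4.79)→(-5.01,-3.97,-2.56) → open.


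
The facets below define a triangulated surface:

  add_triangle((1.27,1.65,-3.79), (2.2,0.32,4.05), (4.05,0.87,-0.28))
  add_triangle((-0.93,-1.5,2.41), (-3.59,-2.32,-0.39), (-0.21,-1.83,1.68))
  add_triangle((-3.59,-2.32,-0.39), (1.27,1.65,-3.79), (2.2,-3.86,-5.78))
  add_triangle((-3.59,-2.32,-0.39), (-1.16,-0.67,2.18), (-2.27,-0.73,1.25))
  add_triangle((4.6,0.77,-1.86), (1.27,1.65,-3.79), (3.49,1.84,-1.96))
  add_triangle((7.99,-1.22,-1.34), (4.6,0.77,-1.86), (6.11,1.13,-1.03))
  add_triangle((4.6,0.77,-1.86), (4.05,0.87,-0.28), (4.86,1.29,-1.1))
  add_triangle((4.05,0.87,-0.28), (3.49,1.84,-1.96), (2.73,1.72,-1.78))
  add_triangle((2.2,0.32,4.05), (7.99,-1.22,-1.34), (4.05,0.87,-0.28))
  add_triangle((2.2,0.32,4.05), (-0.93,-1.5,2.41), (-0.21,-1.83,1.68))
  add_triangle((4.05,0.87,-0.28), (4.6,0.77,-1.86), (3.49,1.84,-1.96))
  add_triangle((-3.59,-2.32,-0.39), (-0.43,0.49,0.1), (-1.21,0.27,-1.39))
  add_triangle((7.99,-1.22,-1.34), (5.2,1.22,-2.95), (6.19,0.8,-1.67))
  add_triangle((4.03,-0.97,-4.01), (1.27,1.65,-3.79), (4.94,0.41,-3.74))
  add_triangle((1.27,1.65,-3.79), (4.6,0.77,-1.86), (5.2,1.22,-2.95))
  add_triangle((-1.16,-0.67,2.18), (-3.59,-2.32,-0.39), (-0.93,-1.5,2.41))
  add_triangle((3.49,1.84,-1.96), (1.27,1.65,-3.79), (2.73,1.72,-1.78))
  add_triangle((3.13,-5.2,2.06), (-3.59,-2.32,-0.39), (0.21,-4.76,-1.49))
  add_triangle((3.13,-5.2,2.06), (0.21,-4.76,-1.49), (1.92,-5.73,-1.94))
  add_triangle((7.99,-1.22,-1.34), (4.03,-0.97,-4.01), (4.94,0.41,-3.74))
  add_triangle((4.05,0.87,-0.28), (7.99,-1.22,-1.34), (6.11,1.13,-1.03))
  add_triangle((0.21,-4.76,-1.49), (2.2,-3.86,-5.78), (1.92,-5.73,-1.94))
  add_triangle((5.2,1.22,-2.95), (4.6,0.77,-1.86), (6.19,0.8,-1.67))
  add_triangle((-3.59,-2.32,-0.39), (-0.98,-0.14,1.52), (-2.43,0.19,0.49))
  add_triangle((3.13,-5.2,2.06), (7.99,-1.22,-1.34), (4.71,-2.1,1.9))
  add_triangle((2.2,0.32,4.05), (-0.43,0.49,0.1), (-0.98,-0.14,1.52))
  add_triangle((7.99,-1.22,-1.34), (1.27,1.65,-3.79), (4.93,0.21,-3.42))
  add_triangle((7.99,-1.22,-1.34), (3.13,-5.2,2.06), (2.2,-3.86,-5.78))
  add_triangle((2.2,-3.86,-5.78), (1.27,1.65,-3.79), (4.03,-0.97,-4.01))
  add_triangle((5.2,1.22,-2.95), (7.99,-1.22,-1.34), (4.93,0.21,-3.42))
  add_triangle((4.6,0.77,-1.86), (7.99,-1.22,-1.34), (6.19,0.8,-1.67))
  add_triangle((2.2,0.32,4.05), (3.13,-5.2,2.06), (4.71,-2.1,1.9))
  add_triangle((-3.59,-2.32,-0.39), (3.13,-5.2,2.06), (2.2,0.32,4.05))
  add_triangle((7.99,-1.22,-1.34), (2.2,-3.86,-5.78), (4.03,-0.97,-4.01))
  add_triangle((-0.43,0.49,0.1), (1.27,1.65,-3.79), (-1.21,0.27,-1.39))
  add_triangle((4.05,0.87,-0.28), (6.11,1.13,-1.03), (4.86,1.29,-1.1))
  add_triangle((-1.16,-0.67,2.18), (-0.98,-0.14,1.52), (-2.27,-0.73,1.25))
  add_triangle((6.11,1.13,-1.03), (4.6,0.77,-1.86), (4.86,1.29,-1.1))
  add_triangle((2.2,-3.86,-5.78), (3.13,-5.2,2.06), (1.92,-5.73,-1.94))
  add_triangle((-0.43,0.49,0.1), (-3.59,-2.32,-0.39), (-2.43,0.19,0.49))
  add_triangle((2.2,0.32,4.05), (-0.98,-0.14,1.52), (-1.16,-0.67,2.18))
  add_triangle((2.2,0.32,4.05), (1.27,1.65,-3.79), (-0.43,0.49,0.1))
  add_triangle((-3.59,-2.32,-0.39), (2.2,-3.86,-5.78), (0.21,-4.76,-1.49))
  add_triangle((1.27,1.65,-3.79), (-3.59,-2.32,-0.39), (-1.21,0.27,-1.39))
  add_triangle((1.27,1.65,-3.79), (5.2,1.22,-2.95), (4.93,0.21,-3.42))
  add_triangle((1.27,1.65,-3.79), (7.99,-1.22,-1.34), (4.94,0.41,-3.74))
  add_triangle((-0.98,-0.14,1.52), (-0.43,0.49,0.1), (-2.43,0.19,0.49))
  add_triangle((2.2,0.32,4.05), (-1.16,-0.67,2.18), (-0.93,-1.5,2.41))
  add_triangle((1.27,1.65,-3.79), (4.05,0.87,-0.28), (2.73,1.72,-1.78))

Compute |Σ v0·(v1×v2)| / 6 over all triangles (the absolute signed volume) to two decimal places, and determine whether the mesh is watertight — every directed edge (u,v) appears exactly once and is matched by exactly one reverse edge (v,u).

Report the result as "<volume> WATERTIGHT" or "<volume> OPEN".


Per-triangle v0·(v1×v2)/6:
  t1: +3.5249
  t2: +1.6296
  t3: +15.3998
  t4: +0.9455
  t5: +2.5497
  t6: +2.9800
  t7: -0.3685
  t8: +0.1440
  t9: +8.4099
  t10: +1.6856
  t11: +1.3879
  t12: +0.6706
  t13: +3.1343
  t14: +4.2574
  t15: +0.0557
  t16: +1.3601
  t17: +0.3616
  t18: +11.5760
  t19: +5.2144
  t20: +6.5445
  t21: +1.1072
  t22: +5.8111
  t23: -0.0698
  t24: +1.4906
  t25: +12.1616
  t26: +0.6726
  t27: -1.7815
  t28: +46.1567
  t29: +10.3682
  t30: +4.2908
  t31: -1.2908
  t32: +10.2592
  t33: +15.3358
  t34: +13.0912
  t35: +0.6487
  t36: +0.1950
  t37: +0.2123
  t38: +0.4551
  t39: +9.2354
  t40: +0.1919
  t41: +0.6150
  t42: +1.7205
  t43: +12.8504
  t44: +1.8479
  t45: +3.2485
  t46: +1.6032
  t47: +0.2456
  t48: +1.4018
  t49: -1.3535
Σ = +222.1837 → |volume| = 222.18

Directed edges: 147 total; 9 unmatched, e.g. (-3.59,-2.32,-0.39)→(-0.21,-1.83,1.68) → open.

222.18 OPEN
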